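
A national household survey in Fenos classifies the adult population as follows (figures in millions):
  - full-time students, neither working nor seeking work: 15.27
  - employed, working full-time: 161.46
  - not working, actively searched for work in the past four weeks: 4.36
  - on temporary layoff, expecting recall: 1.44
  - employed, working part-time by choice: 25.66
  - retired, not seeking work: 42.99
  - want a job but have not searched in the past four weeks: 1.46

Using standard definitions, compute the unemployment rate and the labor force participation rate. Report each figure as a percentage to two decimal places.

Unemployment rate ≈ 3.01%; labor force participation rate ≈ 76.36%.

Employed = 161.46 + 25.66 = 187.12 million.
Unemployed = 4.36 + 1.44 = 5.80 million (jobless and actively searching, or on temporary layoff).
Labor force = 187.12 + 5.80 = 192.92 million.
Not in labor force = 15.27 + 42.99 + 1.46 = 59.72 million (those not working and not actively searching are outside the labor force — including those who want a job but have given up searching).
Civilian working-age population = 192.92 + 59.72 = 252.64 million.
Unemployment rate = 5.80 / 192.92 = 3.01%.
Labor force participation rate = 192.92 / 252.64 = 76.36%.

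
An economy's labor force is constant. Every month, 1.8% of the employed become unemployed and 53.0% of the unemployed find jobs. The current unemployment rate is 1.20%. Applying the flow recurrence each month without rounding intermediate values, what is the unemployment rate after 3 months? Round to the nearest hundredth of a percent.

Unemployment rate after three months ≈ 3.09%.

With a fixed labor force, u_{t+1} = u_t + s·(1−u_t) − f·u_t = u_t·(1−s−f) + s.
Here 1−s−f = 0.452 and s = 0.018.
u_1 = 0.012000 × 0.452 + 0.018 = 0.023424.
u_2 = 0.023424 × 0.452 + 0.018 = 0.028588.
u_3 = 0.028588 × 0.452 + 0.018 = 0.030922.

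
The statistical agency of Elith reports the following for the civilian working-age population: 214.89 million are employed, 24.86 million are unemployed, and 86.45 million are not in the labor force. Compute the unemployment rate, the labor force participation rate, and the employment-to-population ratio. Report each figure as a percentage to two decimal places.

Labor force = employed + unemployed = 214.89 + 24.86 = 239.75 million.
Working-age population = 239.75 + 86.45 = 326.20 million.
Unemployment rate = 24.86 / 239.75 = 10.37%.
Labor force participation rate = 239.75 / 326.20 = 73.50%.
Employment-population ratio = 214.89 / 326.20 = 65.88%.

Unemployment rate ≈ 10.37%; labor force participation rate ≈ 73.50%; employment-population ratio ≈ 65.88%.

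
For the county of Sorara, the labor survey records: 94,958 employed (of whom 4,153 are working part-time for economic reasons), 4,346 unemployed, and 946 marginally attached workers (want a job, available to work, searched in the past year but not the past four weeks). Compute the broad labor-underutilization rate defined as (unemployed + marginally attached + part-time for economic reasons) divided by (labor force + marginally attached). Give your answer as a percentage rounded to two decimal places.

Broad underutilization rate ≈ 9.42%.

Labor force = 94,958 + 4,346 = 99,304.
Numerator = 4,346 + 946 + 4,153 = 9,445.
Denominator = 99,304 + 946 = 100,250.
Broad rate = 9,445 / 100,250 = 9.42%.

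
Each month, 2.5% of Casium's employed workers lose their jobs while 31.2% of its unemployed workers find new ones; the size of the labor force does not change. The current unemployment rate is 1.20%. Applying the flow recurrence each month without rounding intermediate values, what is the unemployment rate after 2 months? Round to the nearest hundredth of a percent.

With a fixed labor force, u_{t+1} = u_t + s·(1−u_t) − f·u_t = u_t·(1−s−f) + s.
Here 1−s−f = 0.663 and s = 0.025.
u_1 = 0.012000 × 0.663 + 0.025 = 0.032956.
u_2 = 0.032956 × 0.663 + 0.025 = 0.046850.

Unemployment rate after two months ≈ 4.68%.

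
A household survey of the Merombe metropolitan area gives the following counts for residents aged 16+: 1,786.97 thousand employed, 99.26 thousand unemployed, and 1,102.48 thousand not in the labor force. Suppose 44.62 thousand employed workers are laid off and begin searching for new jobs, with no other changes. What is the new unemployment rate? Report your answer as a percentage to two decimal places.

New unemployment rate ≈ 7.63%.

Initially, labor force = 1,786.97 + 99.26 = 1,886.23 thousand, so u = 99.26/1,886.23 = 5.26%.
After the change, employed falls and unemployed rises by 44.62; labor force unchanged → E = 1,742.35, U = 143.88, labor force = 1,886.23 thousand.
New unemployment rate = 143.88 / 1,886.23 = 7.63%.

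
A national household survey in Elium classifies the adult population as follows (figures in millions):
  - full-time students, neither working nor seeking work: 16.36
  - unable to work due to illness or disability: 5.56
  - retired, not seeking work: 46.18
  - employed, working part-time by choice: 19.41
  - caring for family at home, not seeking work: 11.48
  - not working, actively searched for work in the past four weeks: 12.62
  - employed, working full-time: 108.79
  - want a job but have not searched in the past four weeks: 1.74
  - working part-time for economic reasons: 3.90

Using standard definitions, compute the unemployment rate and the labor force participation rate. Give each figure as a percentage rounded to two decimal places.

Unemployment rate ≈ 8.72%; labor force participation rate ≈ 64.02%.

Employed = 19.41 + 108.79 + 3.90 = 132.10 million (anyone who worked, including part-time for economic reasons, counts as employed).
Unemployed = 12.62 million.
Labor force = 132.10 + 12.62 = 144.72 million.
Not in labor force = 16.36 + 5.56 + 46.18 + 11.48 + 1.74 = 81.32 million (those not working and not actively searching are outside the labor force — including those who want a job but have given up searching).
Civilian working-age population = 144.72 + 81.32 = 226.04 million.
Unemployment rate = 12.62 / 144.72 = 8.72%.
Labor force participation rate = 144.72 / 226.04 = 64.02%.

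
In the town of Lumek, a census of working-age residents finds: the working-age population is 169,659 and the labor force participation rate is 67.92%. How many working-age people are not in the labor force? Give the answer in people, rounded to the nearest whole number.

About 54,427 are not in the labor force.

Share not in the labor force = 1 − 0.6792 = 0.3208.
Not in labor force = 0.3208 × 169,659 ≈ 54,427.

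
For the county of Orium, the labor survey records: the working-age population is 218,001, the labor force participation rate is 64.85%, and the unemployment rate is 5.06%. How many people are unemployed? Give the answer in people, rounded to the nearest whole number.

Labor force = 0.6485 × 218,001 = 141,374.
Unemployed = 0.0506 × 141,374 ≈ 7,154.

About 7,154 are unemployed.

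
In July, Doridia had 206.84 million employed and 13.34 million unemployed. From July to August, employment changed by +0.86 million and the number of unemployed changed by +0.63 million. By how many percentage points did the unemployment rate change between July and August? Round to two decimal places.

July: labor force = 206.84 + 13.34 = 220.18; u = 13.34/220.18 = 6.06%.
August: labor force = 207.70 + 13.97 = 221.67; u = 13.97/221.67 = 6.30%.
Change = 6.30% − 6.06% = +0.24 pp.

The unemployment rate changed by +0.24 percentage points.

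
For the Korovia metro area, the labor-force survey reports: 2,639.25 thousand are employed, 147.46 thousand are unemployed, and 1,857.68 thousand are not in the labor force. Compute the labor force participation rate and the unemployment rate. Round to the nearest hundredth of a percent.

Labor force = employed + unemployed = 2,639.25 + 147.46 = 2,786.71 thousand.
Working-age population = 2,786.71 + 1,857.68 = 4,644.39 thousand.
Unemployment rate = 147.46 / 2,786.71 = 5.29%.
Labor force participation rate = 2,786.71 / 4,644.39 = 60.00%.

Labor force participation rate ≈ 60.00%; unemployment rate ≈ 5.29%.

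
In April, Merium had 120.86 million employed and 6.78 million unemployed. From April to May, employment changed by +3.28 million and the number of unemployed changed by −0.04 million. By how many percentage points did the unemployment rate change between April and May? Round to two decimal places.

April: labor force = 120.86 + 6.78 = 127.64; u = 6.78/127.64 = 5.31%.
May: labor force = 124.14 + 6.74 = 130.88; u = 6.74/130.88 = 5.15%.
Change = 5.15% − 5.31% = −0.16 pp.

The unemployment rate changed by −0.16 percentage points.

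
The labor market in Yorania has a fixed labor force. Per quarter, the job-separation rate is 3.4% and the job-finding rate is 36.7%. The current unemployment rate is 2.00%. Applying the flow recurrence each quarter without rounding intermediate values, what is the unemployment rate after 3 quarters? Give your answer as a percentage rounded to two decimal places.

With a fixed labor force, u_{t+1} = u_t + s·(1−u_t) − f·u_t = u_t·(1−s−f) + s.
Here 1−s−f = 0.599 and s = 0.034.
u_1 = 0.020000 × 0.599 + 0.034 = 0.045980.
u_2 = 0.045980 × 0.599 + 0.034 = 0.061542.
u_3 = 0.061542 × 0.599 + 0.034 = 0.070864.

Unemployment rate after three quarters ≈ 7.09%.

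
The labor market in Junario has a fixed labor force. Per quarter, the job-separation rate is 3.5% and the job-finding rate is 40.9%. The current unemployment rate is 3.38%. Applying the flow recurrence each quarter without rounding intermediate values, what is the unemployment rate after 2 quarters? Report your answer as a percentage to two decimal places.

With a fixed labor force, u_{t+1} = u_t + s·(1−u_t) − f·u_t = u_t·(1−s−f) + s.
Here 1−s−f = 0.556 and s = 0.035.
u_1 = 0.033800 × 0.556 + 0.035 = 0.053793.
u_2 = 0.053793 × 0.556 + 0.035 = 0.064909.

Unemployment rate after two quarters ≈ 6.49%.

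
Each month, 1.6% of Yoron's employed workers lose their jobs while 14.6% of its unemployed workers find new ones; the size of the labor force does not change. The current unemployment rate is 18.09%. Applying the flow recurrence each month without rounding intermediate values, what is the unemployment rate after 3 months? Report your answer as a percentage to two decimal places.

Unemployment rate after three months ≈ 14.71%.

With a fixed labor force, u_{t+1} = u_t + s·(1−u_t) − f·u_t = u_t·(1−s−f) + s.
Here 1−s−f = 0.838 and s = 0.016.
u_1 = 0.180900 × 0.838 + 0.016 = 0.167594.
u_2 = 0.167594 × 0.838 + 0.016 = 0.156444.
u_3 = 0.156444 × 0.838 + 0.016 = 0.147100.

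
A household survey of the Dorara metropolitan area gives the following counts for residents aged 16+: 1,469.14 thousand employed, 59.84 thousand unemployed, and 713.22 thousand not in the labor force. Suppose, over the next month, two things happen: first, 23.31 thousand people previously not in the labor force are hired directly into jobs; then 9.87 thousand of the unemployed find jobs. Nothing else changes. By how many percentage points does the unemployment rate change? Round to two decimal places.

Initially, labor force = 1,469.14 + 59.84 = 1,528.98 thousand, so u = 59.84/1,528.98 = 3.91%.
After the first change, employed and labor force both rise by 23.31; unemployed unchanged → E = 1,492.45, U = 59.84, labor force = 1,552.29 thousand.
After the second change, unemployed falls and employed rises by 9.87; labor force unchanged → E = 1,502.32, U = 49.97, labor force = 1,552.29 thousand.
New unemployment rate = 49.97 / 1,552.29 = 3.22%.
Change = 3.22% − 3.91% = −0.69 percentage points.

The unemployment rate changes by −0.69 percentage points.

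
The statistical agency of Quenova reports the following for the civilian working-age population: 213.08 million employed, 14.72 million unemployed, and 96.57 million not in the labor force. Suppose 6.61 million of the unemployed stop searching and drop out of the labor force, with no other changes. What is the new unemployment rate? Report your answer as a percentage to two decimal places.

Initially, labor force = 213.08 + 14.72 = 227.80 million, so u = 14.72/227.80 = 6.46%.
After the change, unemployed and labor force both fall by 6.61 → E = 213.08, U = 8.11, labor force = 221.19 million.
New unemployment rate = 8.11 / 221.19 = 3.67%.

New unemployment rate ≈ 3.67%.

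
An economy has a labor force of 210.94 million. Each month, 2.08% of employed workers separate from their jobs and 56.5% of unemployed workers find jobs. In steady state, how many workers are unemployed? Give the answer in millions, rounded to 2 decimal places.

Steady-state unemployment rate u* = s/(s+f) = 2.08/(2.08+56.5) = 0.035507.
Unemployed = u* × labor force = 0.035507 × 210.94 ≈ 7.49 million.

About 7.49 million are unemployed in steady state.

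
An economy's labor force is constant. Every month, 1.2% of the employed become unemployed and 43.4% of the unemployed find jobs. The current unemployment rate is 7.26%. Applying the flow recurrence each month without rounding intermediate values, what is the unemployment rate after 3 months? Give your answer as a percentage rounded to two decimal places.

Unemployment rate after three months ≈ 3.47%.

With a fixed labor force, u_{t+1} = u_t + s·(1−u_t) − f·u_t = u_t·(1−s−f) + s.
Here 1−s−f = 0.554 and s = 0.012.
u_1 = 0.072600 × 0.554 + 0.012 = 0.052220.
u_2 = 0.052220 × 0.554 + 0.012 = 0.040930.
u_3 = 0.040930 × 0.554 + 0.012 = 0.034675.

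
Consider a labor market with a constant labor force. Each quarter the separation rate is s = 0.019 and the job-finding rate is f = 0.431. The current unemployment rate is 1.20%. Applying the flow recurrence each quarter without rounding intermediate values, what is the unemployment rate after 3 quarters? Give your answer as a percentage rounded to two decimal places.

With a fixed labor force, u_{t+1} = u_t + s·(1−u_t) − f·u_t = u_t·(1−s−f) + s.
Here 1−s−f = 0.550 and s = 0.019.
u_1 = 0.012000 × 0.550 + 0.019 = 0.025600.
u_2 = 0.025600 × 0.550 + 0.019 = 0.033080.
u_3 = 0.033080 × 0.550 + 0.019 = 0.037194.

Unemployment rate after three quarters ≈ 3.72%.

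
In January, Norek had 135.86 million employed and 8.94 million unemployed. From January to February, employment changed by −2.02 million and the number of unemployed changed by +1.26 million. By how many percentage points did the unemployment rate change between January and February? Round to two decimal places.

January: labor force = 135.86 + 8.94 = 144.80; u = 8.94/144.80 = 6.17%.
February: labor force = 133.84 + 10.20 = 144.04; u = 10.20/144.04 = 7.08%.
Change = 7.08% − 6.17% = +0.91 pp.

The unemployment rate changed by +0.91 percentage points.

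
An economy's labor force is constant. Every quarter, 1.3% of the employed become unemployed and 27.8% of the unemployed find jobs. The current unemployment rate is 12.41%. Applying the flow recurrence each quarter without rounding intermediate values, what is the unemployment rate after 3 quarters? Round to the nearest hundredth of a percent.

Unemployment rate after three quarters ≈ 7.30%.

With a fixed labor force, u_{t+1} = u_t + s·(1−u_t) − f·u_t = u_t·(1−s−f) + s.
Here 1−s−f = 0.709 and s = 0.013.
u_1 = 0.124100 × 0.709 + 0.013 = 0.100987.
u_2 = 0.100987 × 0.709 + 0.013 = 0.084600.
u_3 = 0.084600 × 0.709 + 0.013 = 0.072981.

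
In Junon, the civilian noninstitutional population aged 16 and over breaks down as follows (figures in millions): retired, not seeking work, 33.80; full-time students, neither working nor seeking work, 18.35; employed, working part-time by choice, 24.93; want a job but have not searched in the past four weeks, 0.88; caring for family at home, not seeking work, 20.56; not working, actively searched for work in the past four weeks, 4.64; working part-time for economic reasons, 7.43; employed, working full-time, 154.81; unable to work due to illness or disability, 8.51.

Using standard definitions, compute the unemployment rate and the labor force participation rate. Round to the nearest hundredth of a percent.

Unemployment rate ≈ 2.42%; labor force participation rate ≈ 70.03%.

Employed = 24.93 + 7.43 + 154.81 = 187.17 million (anyone who worked, including part-time for economic reasons, counts as employed).
Unemployed = 4.64 million.
Labor force = 187.17 + 4.64 = 191.81 million.
Not in labor force = 33.80 + 18.35 + 0.88 + 20.56 + 8.51 = 82.10 million (those not working and not actively searching are outside the labor force — including those who want a job but have given up searching).
Civilian working-age population = 191.81 + 82.10 = 273.91 million.
Unemployment rate = 4.64 / 191.81 = 2.42%.
Labor force participation rate = 191.81 / 273.91 = 70.03%.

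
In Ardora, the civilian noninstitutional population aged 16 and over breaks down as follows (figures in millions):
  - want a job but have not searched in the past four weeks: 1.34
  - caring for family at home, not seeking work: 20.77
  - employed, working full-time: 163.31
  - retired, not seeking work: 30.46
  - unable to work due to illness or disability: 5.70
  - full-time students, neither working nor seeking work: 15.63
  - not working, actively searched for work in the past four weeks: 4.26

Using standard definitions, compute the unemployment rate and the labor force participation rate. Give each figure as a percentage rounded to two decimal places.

Employed = 163.31 million.
Unemployed = 4.26 million.
Labor force = 163.31 + 4.26 = 167.57 million.
Not in labor force = 1.34 + 20.77 + 30.46 + 5.70 + 15.63 = 73.90 million (those not working and not actively searching are outside the labor force — including those who want a job but have given up searching).
Civilian working-age population = 167.57 + 73.90 = 241.47 million.
Unemployment rate = 4.26 / 167.57 = 2.54%.
Labor force participation rate = 167.57 / 241.47 = 69.40%.

Unemployment rate ≈ 2.54%; labor force participation rate ≈ 69.40%.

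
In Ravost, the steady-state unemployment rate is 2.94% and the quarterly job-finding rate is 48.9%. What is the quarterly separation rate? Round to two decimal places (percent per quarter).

Separation rate ≈ 1.48% per quarter.

From u* = s/(s+f): s = u·f/(1−u).
s = 0.0294 × 48.9 / (1 − 0.0294) = 1.4377 / 0.9706 ≈ 1.48% per quarter.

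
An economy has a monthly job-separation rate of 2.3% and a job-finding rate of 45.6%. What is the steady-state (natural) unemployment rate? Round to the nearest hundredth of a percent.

Steady-state unemployment rate ≈ 4.80%.

At steady state the flows balance: s·E = f·U, so U/(E+U) = s/(s+f).
u* = 2.3 / (2.3 + 45.6) = 2.3 / 47.90 = 4.80%.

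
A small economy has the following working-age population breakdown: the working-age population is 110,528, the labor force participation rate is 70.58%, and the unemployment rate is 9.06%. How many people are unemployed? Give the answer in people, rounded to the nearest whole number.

About 7,068 are unemployed.

Labor force = 0.7058 × 110,528 = 78,011.
Unemployed = 0.0906 × 78,011 ≈ 7,068.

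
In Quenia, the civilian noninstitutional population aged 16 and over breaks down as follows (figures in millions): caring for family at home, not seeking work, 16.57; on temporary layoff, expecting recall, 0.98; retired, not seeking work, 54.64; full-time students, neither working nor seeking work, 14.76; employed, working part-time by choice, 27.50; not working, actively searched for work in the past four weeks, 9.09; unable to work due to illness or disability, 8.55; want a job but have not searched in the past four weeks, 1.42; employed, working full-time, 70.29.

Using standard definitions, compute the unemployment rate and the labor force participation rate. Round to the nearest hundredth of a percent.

Employed = 27.50 + 70.29 = 97.79 million.
Unemployed = 0.98 + 9.09 = 10.07 million (jobless and actively searching, or on temporary layoff).
Labor force = 97.79 + 10.07 = 107.86 million.
Not in labor force = 16.57 + 54.64 + 14.76 + 8.55 + 1.42 = 95.94 million (those not working and not actively searching are outside the labor force — including those who want a job but have given up searching).
Civilian working-age population = 107.86 + 95.94 = 203.80 million.
Unemployment rate = 10.07 / 107.86 = 9.34%.
Labor force participation rate = 107.86 / 203.80 = 52.92%.

Unemployment rate ≈ 9.34%; labor force participation rate ≈ 52.92%.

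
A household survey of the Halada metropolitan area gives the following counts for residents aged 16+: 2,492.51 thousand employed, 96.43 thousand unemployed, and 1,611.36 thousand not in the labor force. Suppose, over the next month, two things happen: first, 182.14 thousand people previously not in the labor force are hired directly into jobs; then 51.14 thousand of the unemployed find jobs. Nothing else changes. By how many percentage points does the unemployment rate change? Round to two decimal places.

The unemployment rate changes by −2.09 percentage points.

Initially, labor force = 2,492.51 + 96.43 = 2,588.94 thousand, so u = 96.43/2,588.94 = 3.72%.
After the first change, employed and labor force both rise by 182.14; unemployed unchanged → E = 2,674.65, U = 96.43, labor force = 2,771.08 thousand.
After the second change, unemployed falls and employed rises by 51.14; labor force unchanged → E = 2,725.79, U = 45.29, labor force = 2,771.08 thousand.
New unemployment rate = 45.29 / 2,771.08 = 1.63%.
Change = 1.63% − 3.72% = −2.09 percentage points.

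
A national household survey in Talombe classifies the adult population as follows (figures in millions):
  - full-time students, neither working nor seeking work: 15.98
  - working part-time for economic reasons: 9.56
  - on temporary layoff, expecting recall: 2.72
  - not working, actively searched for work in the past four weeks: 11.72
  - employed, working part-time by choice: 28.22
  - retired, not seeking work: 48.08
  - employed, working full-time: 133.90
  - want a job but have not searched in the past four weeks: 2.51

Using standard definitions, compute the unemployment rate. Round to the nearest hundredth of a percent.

Employed = 9.56 + 28.22 + 133.90 = 171.68 million (anyone who worked, including part-time for economic reasons, counts as employed).
Unemployed = 2.72 + 11.72 = 14.44 million (jobless and actively searching, or on temporary layoff).
Labor force = 171.68 + 14.44 = 186.12 million.
Unemployment rate = 14.44 / 186.12 = 7.76%.

Unemployment rate ≈ 7.76%.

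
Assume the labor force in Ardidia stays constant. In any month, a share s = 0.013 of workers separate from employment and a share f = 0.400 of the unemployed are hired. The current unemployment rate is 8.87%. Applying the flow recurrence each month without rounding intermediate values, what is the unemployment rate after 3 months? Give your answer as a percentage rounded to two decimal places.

Unemployment rate after three months ≈ 4.31%.

With a fixed labor force, u_{t+1} = u_t + s·(1−u_t) − f·u_t = u_t·(1−s−f) + s.
Here 1−s−f = 0.587 and s = 0.013.
u_1 = 0.088700 × 0.587 + 0.013 = 0.065067.
u_2 = 0.065067 × 0.587 + 0.013 = 0.051194.
u_3 = 0.051194 × 0.587 + 0.013 = 0.043051.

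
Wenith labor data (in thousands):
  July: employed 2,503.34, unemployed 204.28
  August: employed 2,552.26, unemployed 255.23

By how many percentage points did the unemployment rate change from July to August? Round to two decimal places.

The unemployment rate changed by +1.55 percentage points.

July: labor force = 2,503.34 + 204.28 = 2,707.62; u = 204.28/2,707.62 = 7.54%.
August: labor force = 2,552.26 + 255.23 = 2,807.49; u = 255.23/2,807.49 = 9.09%.
Change = 9.09% − 7.54% = +1.55 pp.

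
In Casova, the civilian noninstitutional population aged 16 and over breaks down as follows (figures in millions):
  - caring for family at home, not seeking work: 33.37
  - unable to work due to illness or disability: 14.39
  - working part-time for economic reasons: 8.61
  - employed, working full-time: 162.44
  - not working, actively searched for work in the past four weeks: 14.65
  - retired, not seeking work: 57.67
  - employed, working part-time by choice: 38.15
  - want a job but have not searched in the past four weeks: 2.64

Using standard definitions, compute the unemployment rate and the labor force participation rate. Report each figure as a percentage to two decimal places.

Unemployment rate ≈ 6.54%; labor force participation rate ≈ 67.44%.

Employed = 8.61 + 162.44 + 38.15 = 209.20 million (anyone who worked, including part-time for economic reasons, counts as employed).
Unemployed = 14.65 million.
Labor force = 209.20 + 14.65 = 223.85 million.
Not in labor force = 33.37 + 14.39 + 57.67 + 2.64 = 108.07 million (those not working and not actively searching are outside the labor force — including those who want a job but have given up searching).
Civilian working-age population = 223.85 + 108.07 = 331.92 million.
Unemployment rate = 14.65 / 223.85 = 6.54%.
Labor force participation rate = 223.85 / 331.92 = 67.44%.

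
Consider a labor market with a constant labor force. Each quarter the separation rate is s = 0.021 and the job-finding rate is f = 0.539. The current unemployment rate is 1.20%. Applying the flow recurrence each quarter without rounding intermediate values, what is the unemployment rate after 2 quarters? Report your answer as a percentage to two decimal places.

With a fixed labor force, u_{t+1} = u_t + s·(1−u_t) − f·u_t = u_t·(1−s−f) + s.
Here 1−s−f = 0.440 and s = 0.021.
u_1 = 0.012000 × 0.440 + 0.021 = 0.026280.
u_2 = 0.026280 × 0.440 + 0.021 = 0.032563.

Unemployment rate after two quarters ≈ 3.26%.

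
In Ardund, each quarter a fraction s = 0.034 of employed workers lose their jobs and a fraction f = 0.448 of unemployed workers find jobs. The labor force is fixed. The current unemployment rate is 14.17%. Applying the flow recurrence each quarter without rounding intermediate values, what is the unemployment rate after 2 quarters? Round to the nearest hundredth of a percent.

With a fixed labor force, u_{t+1} = u_t + s·(1−u_t) − f·u_t = u_t·(1−s−f) + s.
Here 1−s−f = 0.518 and s = 0.034.
u_1 = 0.141700 × 0.518 + 0.034 = 0.107401.
u_2 = 0.107401 × 0.518 + 0.034 = 0.089634.

Unemployment rate after two quarters ≈ 8.96%.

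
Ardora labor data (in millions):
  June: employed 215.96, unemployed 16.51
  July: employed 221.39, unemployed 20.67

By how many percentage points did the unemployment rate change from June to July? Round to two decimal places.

The unemployment rate changed by +1.44 percentage points.

June: labor force = 215.96 + 16.51 = 232.47; u = 16.51/232.47 = 7.10%.
July: labor force = 221.39 + 20.67 = 242.06; u = 20.67/242.06 = 8.54%.
Change = 8.54% − 7.10% = +1.44 pp.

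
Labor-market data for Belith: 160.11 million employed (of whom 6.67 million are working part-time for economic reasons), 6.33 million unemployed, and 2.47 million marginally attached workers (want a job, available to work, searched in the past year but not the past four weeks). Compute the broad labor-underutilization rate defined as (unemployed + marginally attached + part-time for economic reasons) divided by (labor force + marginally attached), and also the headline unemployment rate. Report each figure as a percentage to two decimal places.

Labor force = 160.11 + 6.33 = 166.44 million.
Numerator = 6.33 + 2.47 + 6.67 = 15.47 million.
Denominator = 166.44 + 2.47 = 168.91 million.
Broad rate = 15.47 / 168.91 = 9.16%.
Headline unemployment rate = 6.33 / 166.44 = 3.80%.

Broad underutilization rate ≈ 9.16%; headline unemployment rate ≈ 3.80%.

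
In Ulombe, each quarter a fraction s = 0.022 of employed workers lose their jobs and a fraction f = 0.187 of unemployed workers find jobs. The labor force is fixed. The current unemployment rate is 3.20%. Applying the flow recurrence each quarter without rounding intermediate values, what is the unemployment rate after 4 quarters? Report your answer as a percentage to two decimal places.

Unemployment rate after four quarters ≈ 7.66%.

With a fixed labor force, u_{t+1} = u_t + s·(1−u_t) − f·u_t = u_t·(1−s−f) + s.
Here 1−s−f = 0.791 and s = 0.022.
u_1 = 0.032000 × 0.791 + 0.022 = 0.047312.
u_2 = 0.047312 × 0.791 + 0.022 = 0.059424.
u_3 = 0.059424 × 0.791 + 0.022 = 0.069004.
u_4 = 0.069004 × 0.791 + 0.022 = 0.076582.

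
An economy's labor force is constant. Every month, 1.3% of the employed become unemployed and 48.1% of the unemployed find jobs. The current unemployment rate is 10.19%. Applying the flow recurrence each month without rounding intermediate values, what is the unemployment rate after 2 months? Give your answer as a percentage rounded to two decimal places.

With a fixed labor force, u_{t+1} = u_t + s·(1−u_t) − f·u_t = u_t·(1−s−f) + s.
Here 1−s−f = 0.506 and s = 0.013.
u_1 = 0.101900 × 0.506 + 0.013 = 0.064561.
u_2 = 0.064561 × 0.506 + 0.013 = 0.045668.

Unemployment rate after two months ≈ 4.57%.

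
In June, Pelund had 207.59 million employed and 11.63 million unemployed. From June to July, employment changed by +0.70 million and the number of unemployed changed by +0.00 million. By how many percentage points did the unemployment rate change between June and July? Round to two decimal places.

The unemployment rate changed by −0.02 percentage points.

June: labor force = 207.59 + 11.63 = 219.22; u = 11.63/219.22 = 5.31%.
July: labor force = 208.29 + 11.63 = 219.92; u = 11.63/219.92 = 5.29%.
Change = 5.29% − 5.31% = −0.02 pp.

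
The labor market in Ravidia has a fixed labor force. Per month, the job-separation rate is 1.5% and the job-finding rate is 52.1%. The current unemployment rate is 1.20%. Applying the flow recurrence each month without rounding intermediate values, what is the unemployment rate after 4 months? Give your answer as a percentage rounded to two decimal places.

Unemployment rate after four months ≈ 2.72%.

With a fixed labor force, u_{t+1} = u_t + s·(1−u_t) − f·u_t = u_t·(1−s−f) + s.
Here 1−s−f = 0.464 and s = 0.015.
u_1 = 0.012000 × 0.464 + 0.015 = 0.020568.
u_2 = 0.020568 × 0.464 + 0.015 = 0.024544.
u_3 = 0.024544 × 0.464 + 0.015 = 0.026388.
u_4 = 0.026388 × 0.464 + 0.015 = 0.027244.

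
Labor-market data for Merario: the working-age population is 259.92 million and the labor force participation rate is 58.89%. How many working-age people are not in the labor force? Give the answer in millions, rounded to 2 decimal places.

Share not in the labor force = 1 − 0.5889 = 0.4111.
Not in labor force = 0.4111 × 259.92 ≈ 106.85 million.

About 106.85 million are not in the labor force.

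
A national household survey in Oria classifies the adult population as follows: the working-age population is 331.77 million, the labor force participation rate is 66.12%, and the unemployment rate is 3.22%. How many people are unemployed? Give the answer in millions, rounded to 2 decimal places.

Labor force = 0.6612 × 331.77 = 219.37 million.
Unemployed = 0.0322 × 219.37 ≈ 7.06 million.

About 7.06 million are unemployed.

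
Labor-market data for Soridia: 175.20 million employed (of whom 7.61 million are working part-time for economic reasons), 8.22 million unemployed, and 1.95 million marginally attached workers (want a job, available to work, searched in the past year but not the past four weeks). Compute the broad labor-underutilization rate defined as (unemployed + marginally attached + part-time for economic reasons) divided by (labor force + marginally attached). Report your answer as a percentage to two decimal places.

Labor force = 175.20 + 8.22 = 183.42 million.
Numerator = 8.22 + 1.95 + 7.61 = 17.78 million.
Denominator = 183.42 + 1.95 = 185.37 million.
Broad rate = 17.78 / 185.37 = 9.59%.

Broad underutilization rate ≈ 9.59%.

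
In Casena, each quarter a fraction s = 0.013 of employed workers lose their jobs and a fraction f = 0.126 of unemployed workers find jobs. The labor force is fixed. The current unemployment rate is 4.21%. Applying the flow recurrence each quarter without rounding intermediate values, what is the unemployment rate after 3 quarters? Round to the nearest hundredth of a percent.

With a fixed labor force, u_{t+1} = u_t + s·(1−u_t) − f·u_t = u_t·(1−s−f) + s.
Here 1−s−f = 0.861 and s = 0.013.
u_1 = 0.042100 × 0.861 + 0.013 = 0.049248.
u_2 = 0.049248 × 0.861 + 0.013 = 0.055403.
u_3 = 0.055403 × 0.861 + 0.013 = 0.060702.

Unemployment rate after three quarters ≈ 6.07%.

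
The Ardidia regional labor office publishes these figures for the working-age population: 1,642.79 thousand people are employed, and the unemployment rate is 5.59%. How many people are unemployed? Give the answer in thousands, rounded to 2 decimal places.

About 97.27 thousand are unemployed.

Let U be the number unemployed. The labor force is E + U, and U/(E+U) = 0.0559.
So U = 0.0559 × 1,642.79 / (1 − 0.0559) = 91.8320 / 0.9441 ≈ 97.27 thousand.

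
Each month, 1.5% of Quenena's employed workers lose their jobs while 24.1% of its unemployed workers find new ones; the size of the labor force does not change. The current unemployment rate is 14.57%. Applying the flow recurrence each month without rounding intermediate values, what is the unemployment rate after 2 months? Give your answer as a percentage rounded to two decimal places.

Unemployment rate after two months ≈ 10.68%.

With a fixed labor force, u_{t+1} = u_t + s·(1−u_t) − f·u_t = u_t·(1−s−f) + s.
Here 1−s−f = 0.744 and s = 0.015.
u_1 = 0.145700 × 0.744 + 0.015 = 0.123401.
u_2 = 0.123401 × 0.744 + 0.015 = 0.106810.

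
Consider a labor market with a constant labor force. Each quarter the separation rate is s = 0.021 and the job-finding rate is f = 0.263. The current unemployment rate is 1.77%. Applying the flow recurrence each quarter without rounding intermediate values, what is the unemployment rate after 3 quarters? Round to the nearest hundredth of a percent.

Unemployment rate after three quarters ≈ 5.33%.

With a fixed labor force, u_{t+1} = u_t + s·(1−u_t) − f·u_t = u_t·(1−s−f) + s.
Here 1−s−f = 0.716 and s = 0.021.
u_1 = 0.017700 × 0.716 + 0.021 = 0.033673.
u_2 = 0.033673 × 0.716 + 0.021 = 0.045110.
u_3 = 0.045110 × 0.716 + 0.021 = 0.053299.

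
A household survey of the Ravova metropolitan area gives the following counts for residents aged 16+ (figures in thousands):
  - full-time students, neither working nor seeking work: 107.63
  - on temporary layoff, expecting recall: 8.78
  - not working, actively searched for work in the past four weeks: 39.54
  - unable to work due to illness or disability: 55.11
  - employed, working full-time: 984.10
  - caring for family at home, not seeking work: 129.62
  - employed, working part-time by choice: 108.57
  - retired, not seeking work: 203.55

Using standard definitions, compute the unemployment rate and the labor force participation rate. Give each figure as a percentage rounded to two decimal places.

Employed = 984.10 + 108.57 = 1,092.67 thousand.
Unemployed = 8.78 + 39.54 = 48.32 thousand (jobless and actively searching, or on temporary layoff).
Labor force = 1,092.67 + 48.32 = 1,140.99 thousand.
Not in labor force = 107.63 + 55.11 + 129.62 + 203.55 = 495.91 thousand (those not working and not actively searching are outside the labor force).
Civilian working-age population = 1,140.99 + 495.91 = 1,636.90 thousand.
Unemployment rate = 48.32 / 1,140.99 = 4.23%.
Labor force participation rate = 1,140.99 / 1,636.90 = 69.70%.

Unemployment rate ≈ 4.23%; labor force participation rate ≈ 69.70%.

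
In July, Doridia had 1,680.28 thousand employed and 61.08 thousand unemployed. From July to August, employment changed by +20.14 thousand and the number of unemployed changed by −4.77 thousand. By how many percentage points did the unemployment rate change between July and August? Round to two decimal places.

The unemployment rate changed by −0.30 percentage points.

July: labor force = 1,680.28 + 61.08 = 1,741.36; u = 61.08/1,741.36 = 3.51%.
August: labor force = 1,700.42 + 56.31 = 1,756.73; u = 56.31/1,756.73 = 3.21%.
Change = 3.21% − 3.51% = −0.30 pp.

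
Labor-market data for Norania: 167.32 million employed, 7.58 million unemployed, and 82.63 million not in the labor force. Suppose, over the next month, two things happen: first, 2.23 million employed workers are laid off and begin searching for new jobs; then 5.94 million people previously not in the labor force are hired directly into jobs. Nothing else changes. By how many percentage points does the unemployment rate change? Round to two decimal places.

The unemployment rate changes by +1.09 percentage points.

Initially, labor force = 167.32 + 7.58 = 174.90 million, so u = 7.58/174.90 = 4.33%.
After the first change, employed falls and unemployed rises by 2.23; labor force unchanged → E = 165.09, U = 9.81, labor force = 174.90 million.
After the second change, employed and labor force both rise by 5.94; unemployed unchanged → E = 171.03, U = 9.81, labor force = 180.84 million.
New unemployment rate = 9.81 / 180.84 = 5.42%.
Change = 5.42% − 4.33% = +1.09 percentage points.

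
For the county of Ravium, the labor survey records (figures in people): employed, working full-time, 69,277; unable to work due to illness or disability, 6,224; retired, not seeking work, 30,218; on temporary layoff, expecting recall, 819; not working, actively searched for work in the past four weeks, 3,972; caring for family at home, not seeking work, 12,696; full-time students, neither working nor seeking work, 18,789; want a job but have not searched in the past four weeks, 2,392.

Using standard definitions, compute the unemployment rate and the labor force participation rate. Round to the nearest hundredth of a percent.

Employed = 69,277.
Unemployed = 819 + 3,972 = 4,791 (jobless and actively searching, or on temporary layoff).
Labor force = 69,277 + 4,791 = 74,068.
Not in labor force = 6,224 + 30,218 + 12,696 + 18,789 + 2,392 = 70,319 (those not working and not actively searching are outside the labor force — including those who want a job but have given up searching).
Civilian working-age population = 74,068 + 70,319 = 144,387.
Unemployment rate = 4,791 / 74,068 = 6.47%.
Labor force participation rate = 74,068 / 144,387 = 51.30%.

Unemployment rate ≈ 6.47%; labor force participation rate ≈ 51.30%.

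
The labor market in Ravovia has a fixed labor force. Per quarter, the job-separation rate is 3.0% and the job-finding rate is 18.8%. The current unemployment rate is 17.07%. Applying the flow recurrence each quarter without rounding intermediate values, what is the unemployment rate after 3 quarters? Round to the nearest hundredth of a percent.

Unemployment rate after three quarters ≈ 15.34%.

With a fixed labor force, u_{t+1} = u_t + s·(1−u_t) − f·u_t = u_t·(1−s−f) + s.
Here 1−s−f = 0.782 and s = 0.030.
u_1 = 0.170700 × 0.782 + 0.030 = 0.163487.
u_2 = 0.163487 × 0.782 + 0.030 = 0.157847.
u_3 = 0.157847 × 0.782 + 0.030 = 0.153436.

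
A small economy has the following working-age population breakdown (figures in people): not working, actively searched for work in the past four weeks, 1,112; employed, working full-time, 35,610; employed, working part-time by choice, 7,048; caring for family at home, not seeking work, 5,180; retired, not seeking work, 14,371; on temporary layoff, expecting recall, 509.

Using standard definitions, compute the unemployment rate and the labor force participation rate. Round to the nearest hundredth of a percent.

Employed = 35,610 + 7,048 = 42,658.
Unemployed = 1,112 + 509 = 1,621 (jobless and actively searching, or on temporary layoff).
Labor force = 42,658 + 1,621 = 44,279.
Not in labor force = 5,180 + 14,371 = 19,551 (those not working and not actively searching are outside the labor force).
Civilian working-age population = 44,279 + 19,551 = 63,830.
Unemployment rate = 1,621 / 44,279 = 3.66%.
Labor force participation rate = 44,279 / 63,830 = 69.37%.

Unemployment rate ≈ 3.66%; labor force participation rate ≈ 69.37%.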